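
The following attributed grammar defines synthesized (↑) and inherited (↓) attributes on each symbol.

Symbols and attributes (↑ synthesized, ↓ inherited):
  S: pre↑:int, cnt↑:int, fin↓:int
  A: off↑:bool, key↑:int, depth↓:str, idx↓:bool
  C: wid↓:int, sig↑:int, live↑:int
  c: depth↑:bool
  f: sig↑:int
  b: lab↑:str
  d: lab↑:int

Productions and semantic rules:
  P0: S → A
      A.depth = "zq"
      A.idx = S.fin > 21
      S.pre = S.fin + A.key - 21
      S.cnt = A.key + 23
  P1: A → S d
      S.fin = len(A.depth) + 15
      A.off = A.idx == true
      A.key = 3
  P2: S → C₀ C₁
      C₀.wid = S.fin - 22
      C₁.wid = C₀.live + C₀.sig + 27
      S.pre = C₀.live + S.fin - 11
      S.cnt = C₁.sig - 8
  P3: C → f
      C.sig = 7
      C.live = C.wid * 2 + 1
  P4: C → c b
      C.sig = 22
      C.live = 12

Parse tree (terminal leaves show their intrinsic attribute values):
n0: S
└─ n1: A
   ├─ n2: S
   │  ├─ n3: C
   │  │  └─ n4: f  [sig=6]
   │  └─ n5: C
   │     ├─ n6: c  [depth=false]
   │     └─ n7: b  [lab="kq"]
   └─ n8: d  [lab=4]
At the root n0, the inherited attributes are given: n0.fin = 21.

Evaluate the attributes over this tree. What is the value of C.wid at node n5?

1. n0.fin = 21  [given at root]
2. n1.depth = "zq"  ["zq"]
3. n1.idx = false  [S.fin > 21]
4. n2.fin = 17  [len(A.depth) + 15]
5. n3.wid = -5  [S.fin - 22]
6. n4.sig = 6  [terminal]
7. n3.sig = 7  [7]
8. n3.live = -9  [C.wid * 2 + 1]
9. n5.wid = 25  [C₀.live + C₀.sig + 27]
10. n6.depth = false  [terminal]
11. n7.lab = "kq"  [terminal]
12. n5.sig = 22  [22]
13. n5.live = 12  [12]
14. n2.pre = -3  [C₀.live + S.fin - 11]
15. n2.cnt = 14  [C₁.sig - 8]
16. n8.lab = 4  [terminal]
17. n1.off = false  [A.idx == true]
18. n1.key = 3  [3]
19. n0.pre = 3  [S.fin + A.key - 21]
20. n0.cnt = 26  [A.key + 23]

25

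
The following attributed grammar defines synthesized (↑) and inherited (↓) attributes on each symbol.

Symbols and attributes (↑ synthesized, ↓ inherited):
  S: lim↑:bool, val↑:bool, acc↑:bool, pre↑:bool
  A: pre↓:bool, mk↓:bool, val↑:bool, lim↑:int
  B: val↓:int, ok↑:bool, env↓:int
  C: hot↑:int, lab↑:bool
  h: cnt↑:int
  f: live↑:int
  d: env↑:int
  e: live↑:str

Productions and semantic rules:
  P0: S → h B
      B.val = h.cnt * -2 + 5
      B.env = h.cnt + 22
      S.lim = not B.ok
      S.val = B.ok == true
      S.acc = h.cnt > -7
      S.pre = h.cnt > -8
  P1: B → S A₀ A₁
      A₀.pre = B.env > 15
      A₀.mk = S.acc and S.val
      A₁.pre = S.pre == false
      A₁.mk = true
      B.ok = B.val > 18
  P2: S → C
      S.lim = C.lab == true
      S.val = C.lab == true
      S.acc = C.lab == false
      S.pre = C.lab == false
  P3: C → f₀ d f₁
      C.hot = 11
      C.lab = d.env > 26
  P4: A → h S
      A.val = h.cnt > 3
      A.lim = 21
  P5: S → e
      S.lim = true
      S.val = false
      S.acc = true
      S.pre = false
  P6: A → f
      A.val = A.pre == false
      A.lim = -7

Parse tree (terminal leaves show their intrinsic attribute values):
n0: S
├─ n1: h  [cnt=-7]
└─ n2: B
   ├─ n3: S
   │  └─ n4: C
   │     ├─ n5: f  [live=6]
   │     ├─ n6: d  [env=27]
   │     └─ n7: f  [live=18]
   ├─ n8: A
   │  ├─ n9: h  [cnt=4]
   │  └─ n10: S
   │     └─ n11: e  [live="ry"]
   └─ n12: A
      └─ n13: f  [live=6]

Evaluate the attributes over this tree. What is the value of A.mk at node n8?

1. n1.cnt = -7  [terminal]
2. n2.val = 19  [h.cnt * -2 + 5]
3. n2.env = 15  [h.cnt + 22]
4. n5.live = 6  [terminal]
5. n6.env = 27  [terminal]
6. n7.live = 18  [terminal]
7. n4.hot = 11  [11]
8. n4.lab = true  [d.env > 26]
9. n3.lim = true  [C.lab == true]
10. n3.val = true  [C.lab == true]
11. n3.acc = false  [C.lab == false]
12. n3.pre = false  [C.lab == false]
13. n8.pre = false  [B.env > 15]
14. n8.mk = false  [S.acc and S.val]
15. n9.cnt = 4  [terminal]
16. n11.live = "ry"  [terminal]
17. n10.lim = true  [true]
18. n10.val = false  [false]
19. n10.acc = true  [true]
20. n10.pre = false  [false]
21. n8.val = true  [h.cnt > 3]
22. n8.lim = 21  [21]
23. n12.pre = true  [S.pre == false]
24. n12.mk = true  [true]
25. n13.live = 6  [terminal]
26. n12.val = false  [A.pre == false]
27. n12.lim = -7  [-7]
28. n2.ok = true  [B.val > 18]
29. n0.lim = false  [not B.ok]
30. n0.val = true  [B.ok == true]
31. n0.acc = false  [h.cnt > -7]
32. n0.pre = true  [h.cnt > -8]

false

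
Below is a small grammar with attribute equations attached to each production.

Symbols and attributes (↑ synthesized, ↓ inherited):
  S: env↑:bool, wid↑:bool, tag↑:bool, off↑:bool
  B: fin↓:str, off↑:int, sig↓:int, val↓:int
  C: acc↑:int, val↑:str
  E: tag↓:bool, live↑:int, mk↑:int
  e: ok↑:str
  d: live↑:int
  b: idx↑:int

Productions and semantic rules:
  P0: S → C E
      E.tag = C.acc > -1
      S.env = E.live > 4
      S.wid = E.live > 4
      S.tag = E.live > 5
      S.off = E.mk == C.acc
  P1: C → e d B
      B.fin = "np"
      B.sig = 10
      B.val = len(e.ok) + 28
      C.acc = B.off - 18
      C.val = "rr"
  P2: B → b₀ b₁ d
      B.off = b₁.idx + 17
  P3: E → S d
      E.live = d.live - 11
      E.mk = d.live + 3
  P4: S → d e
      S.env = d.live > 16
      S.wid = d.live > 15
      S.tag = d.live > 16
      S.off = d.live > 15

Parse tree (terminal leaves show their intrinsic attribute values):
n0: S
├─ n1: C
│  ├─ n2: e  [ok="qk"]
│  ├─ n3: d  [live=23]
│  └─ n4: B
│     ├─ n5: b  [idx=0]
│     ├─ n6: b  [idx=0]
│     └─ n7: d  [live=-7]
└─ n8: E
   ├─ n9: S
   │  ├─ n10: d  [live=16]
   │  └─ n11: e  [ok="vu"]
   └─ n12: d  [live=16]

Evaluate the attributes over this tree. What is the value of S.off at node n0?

false

1. n2.ok = "qk"  [terminal]
2. n3.live = 23  [terminal]
3. n4.fin = "np"  ["np"]
4. n4.sig = 10  [10]
5. n4.val = 30  [len(e.ok) + 28]
6. n5.idx = 0  [terminal]
7. n6.idx = 0  [terminal]
8. n7.live = -7  [terminal]
9. n4.off = 17  [b₁.idx + 17]
10. n1.acc = -1  [B.off - 18]
11. n1.val = "rr"  ["rr"]
12. n8.tag = false  [C.acc > -1]
13. n10.live = 16  [terminal]
14. n11.ok = "vu"  [terminal]
15. n9.env = false  [d.live > 16]
16. n9.wid = true  [d.live > 15]
17. n9.tag = false  [d.live > 16]
18. n9.off = true  [d.live > 15]
19. n12.live = 16  [terminal]
20. n8.live = 5  [d.live - 11]
21. n8.mk = 19  [d.live + 3]
22. n0.env = true  [E.live > 4]
23. n0.wid = true  [E.live > 4]
24. n0.tag = false  [E.live > 5]
25. n0.off = false  [E.mk == C.acc]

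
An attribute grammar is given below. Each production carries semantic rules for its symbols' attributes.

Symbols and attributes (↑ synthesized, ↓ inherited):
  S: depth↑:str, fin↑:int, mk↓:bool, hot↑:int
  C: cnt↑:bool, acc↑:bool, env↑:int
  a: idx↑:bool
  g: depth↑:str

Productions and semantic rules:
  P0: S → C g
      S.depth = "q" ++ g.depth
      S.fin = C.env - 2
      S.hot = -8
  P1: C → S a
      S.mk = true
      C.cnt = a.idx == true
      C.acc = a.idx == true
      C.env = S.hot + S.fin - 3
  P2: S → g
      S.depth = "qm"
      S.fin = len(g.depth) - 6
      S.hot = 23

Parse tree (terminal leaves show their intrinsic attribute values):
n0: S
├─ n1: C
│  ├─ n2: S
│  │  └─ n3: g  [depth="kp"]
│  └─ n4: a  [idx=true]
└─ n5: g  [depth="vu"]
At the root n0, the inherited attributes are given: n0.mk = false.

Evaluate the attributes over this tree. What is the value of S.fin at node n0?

1. n0.mk = false  [given at root]
2. n2.mk = true  [true]
3. n3.depth = "kp"  [terminal]
4. n2.depth = "qm"  ["qm"]
5. n2.fin = -4  [len(g.depth) - 6]
6. n2.hot = 23  [23]
7. n4.idx = true  [terminal]
8. n1.cnt = true  [a.idx == true]
9. n1.acc = true  [a.idx == true]
10. n1.env = 16  [S.hot + S.fin - 3]
11. n5.depth = "vu"  [terminal]
12. n0.depth = "qvu"  ["q" ++ g.depth]
13. n0.fin = 14  [C.env - 2]
14. n0.hot = -8  [-8]

14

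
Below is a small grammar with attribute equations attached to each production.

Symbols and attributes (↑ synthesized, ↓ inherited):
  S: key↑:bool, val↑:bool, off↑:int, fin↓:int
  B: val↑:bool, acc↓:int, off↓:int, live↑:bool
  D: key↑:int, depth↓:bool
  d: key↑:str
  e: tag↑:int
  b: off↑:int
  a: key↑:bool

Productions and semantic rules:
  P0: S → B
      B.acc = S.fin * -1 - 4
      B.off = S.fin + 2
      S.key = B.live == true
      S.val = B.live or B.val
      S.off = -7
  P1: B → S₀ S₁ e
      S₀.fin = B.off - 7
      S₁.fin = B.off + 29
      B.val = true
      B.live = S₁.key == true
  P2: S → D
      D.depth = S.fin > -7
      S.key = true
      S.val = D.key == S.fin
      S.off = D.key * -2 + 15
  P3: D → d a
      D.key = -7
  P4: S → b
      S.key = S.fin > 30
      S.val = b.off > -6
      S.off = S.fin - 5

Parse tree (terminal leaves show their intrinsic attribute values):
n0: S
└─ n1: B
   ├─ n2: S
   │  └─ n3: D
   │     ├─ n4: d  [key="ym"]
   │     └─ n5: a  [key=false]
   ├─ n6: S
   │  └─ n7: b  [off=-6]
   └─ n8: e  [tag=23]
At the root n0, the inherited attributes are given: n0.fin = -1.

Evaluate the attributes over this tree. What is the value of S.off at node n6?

25

1. n0.fin = -1  [given at root]
2. n1.acc = -3  [S.fin * -1 - 4]
3. n1.off = 1  [S.fin + 2]
4. n2.fin = -6  [B.off - 7]
5. n3.depth = true  [S.fin > -7]
6. n4.key = "ym"  [terminal]
7. n5.key = false  [terminal]
8. n3.key = -7  [-7]
9. n2.key = true  [true]
10. n2.val = false  [D.key == S.fin]
11. n2.off = 29  [D.key * -2 + 15]
12. n6.fin = 30  [B.off + 29]
13. n7.off = -6  [terminal]
14. n6.key = false  [S.fin > 30]
15. n6.val = false  [b.off > -6]
16. n6.off = 25  [S.fin - 5]
17. n8.tag = 23  [terminal]
18. n1.val = true  [true]
19. n1.live = false  [S₁.key == true]
20. n0.key = false  [B.live == true]
21. n0.val = true  [B.live or B.val]
22. n0.off = -7  [-7]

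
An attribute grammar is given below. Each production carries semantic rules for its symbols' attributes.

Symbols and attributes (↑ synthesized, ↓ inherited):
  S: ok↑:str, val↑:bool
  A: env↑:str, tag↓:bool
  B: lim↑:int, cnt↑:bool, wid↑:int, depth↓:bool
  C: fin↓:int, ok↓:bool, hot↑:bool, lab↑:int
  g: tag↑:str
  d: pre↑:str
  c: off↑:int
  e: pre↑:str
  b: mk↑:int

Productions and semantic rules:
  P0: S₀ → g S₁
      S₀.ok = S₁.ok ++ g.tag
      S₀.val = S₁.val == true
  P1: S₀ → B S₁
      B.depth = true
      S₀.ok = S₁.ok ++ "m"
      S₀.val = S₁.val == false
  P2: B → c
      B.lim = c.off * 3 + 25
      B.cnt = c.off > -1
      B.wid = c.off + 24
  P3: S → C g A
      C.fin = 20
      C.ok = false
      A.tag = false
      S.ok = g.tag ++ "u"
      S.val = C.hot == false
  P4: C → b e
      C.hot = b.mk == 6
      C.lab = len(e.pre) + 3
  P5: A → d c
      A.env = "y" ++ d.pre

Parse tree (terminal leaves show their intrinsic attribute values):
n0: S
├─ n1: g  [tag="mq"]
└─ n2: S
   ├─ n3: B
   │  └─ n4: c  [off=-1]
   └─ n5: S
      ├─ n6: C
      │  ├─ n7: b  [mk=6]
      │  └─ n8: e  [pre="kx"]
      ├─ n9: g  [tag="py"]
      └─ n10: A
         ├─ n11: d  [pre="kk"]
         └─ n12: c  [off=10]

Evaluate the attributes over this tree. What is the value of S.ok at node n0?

"pyummq"

1. n1.tag = "mq"  [terminal]
2. n3.depth = true  [true]
3. n4.off = -1  [terminal]
4. n3.lim = 22  [c.off * 3 + 25]
5. n3.cnt = false  [c.off > -1]
6. n3.wid = 23  [c.off + 24]
7. n6.fin = 20  [20]
8. n6.ok = false  [false]
9. n7.mk = 6  [terminal]
10. n8.pre = "kx"  [terminal]
11. n6.hot = true  [b.mk == 6]
12. n6.lab = 5  [len(e.pre) + 3]
13. n9.tag = "py"  [terminal]
14. n10.tag = false  [false]
15. n11.pre = "kk"  [terminal]
16. n12.off = 10  [terminal]
17. n10.env = "ykk"  ["y" ++ d.pre]
18. n5.ok = "pyu"  [g.tag ++ "u"]
19. n5.val = false  [C.hot == false]
20. n2.ok = "pyum"  [S₁.ok ++ "m"]
21. n2.val = true  [S₁.val == false]
22. n0.ok = "pyummq"  [S₁.ok ++ g.tag]
23. n0.val = true  [S₁.val == true]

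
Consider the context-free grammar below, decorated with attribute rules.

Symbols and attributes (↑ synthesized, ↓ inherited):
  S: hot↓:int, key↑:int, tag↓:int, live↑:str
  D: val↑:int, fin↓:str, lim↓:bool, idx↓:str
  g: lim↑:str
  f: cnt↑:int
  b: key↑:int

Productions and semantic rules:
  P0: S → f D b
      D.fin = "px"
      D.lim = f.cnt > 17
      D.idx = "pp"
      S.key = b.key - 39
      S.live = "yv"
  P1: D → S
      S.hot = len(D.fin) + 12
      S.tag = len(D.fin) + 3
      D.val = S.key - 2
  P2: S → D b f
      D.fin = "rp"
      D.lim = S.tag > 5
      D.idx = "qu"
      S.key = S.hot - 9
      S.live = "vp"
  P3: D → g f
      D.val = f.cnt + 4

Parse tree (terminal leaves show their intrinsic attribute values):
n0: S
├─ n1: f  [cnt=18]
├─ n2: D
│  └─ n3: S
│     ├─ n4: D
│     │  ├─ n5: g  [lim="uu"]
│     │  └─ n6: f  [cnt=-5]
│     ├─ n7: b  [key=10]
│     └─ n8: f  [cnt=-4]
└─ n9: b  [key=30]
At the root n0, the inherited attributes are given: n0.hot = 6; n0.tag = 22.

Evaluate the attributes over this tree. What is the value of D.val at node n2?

3

1. n0.hot = 6  [given at root]
2. n0.tag = 22  [given at root]
3. n1.cnt = 18  [terminal]
4. n2.fin = "px"  ["px"]
5. n2.lim = true  [f.cnt > 17]
6. n2.idx = "pp"  ["pp"]
7. n3.hot = 14  [len(D.fin) + 12]
8. n3.tag = 5  [len(D.fin) + 3]
9. n4.fin = "rp"  ["rp"]
10. n4.lim = false  [S.tag > 5]
11. n4.idx = "qu"  ["qu"]
12. n5.lim = "uu"  [terminal]
13. n6.cnt = -5  [terminal]
14. n4.val = -1  [f.cnt + 4]
15. n7.key = 10  [terminal]
16. n8.cnt = -4  [terminal]
17. n3.key = 5  [S.hot - 9]
18. n3.live = "vp"  ["vp"]
19. n2.val = 3  [S.key - 2]
20. n9.key = 30  [terminal]
21. n0.key = -9  [b.key - 39]
22. n0.live = "yv"  ["yv"]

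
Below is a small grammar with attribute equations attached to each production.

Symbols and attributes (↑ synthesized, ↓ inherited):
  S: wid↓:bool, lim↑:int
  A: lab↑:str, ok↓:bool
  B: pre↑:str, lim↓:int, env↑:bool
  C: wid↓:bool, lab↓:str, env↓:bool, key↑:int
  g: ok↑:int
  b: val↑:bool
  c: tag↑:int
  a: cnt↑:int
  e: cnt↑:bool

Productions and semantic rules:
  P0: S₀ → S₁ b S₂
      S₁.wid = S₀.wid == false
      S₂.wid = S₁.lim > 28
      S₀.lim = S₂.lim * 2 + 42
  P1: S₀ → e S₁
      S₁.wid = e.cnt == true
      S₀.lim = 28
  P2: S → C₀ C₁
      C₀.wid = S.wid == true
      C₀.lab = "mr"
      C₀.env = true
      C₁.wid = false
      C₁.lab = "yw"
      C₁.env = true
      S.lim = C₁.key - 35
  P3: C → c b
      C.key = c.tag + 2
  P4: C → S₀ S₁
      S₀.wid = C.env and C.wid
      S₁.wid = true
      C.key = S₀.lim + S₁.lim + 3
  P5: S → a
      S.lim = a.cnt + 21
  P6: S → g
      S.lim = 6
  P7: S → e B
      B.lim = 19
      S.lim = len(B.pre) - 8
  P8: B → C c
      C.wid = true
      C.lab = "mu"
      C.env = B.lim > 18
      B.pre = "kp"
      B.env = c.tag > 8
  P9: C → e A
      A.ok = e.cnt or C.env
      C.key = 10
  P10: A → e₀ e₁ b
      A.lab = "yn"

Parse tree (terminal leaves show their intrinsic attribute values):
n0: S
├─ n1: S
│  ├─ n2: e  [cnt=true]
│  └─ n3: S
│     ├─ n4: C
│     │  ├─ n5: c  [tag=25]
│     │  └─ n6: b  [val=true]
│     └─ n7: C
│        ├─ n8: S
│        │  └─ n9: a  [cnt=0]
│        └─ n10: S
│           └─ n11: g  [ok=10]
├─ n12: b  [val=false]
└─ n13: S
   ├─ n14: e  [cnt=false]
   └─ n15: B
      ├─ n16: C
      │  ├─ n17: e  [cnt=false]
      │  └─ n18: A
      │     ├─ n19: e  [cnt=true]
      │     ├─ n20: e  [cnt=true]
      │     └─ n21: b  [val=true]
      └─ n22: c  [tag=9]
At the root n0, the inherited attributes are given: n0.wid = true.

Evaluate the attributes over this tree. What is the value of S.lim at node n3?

-5

1. n0.wid = true  [given at root]
2. n1.wid = false  [S₀.wid == false]
3. n2.cnt = true  [terminal]
4. n3.wid = true  [e.cnt == true]
5. n4.wid = true  [S.wid == true]
6. n4.lab = "mr"  ["mr"]
7. n4.env = true  [true]
8. n5.tag = 25  [terminal]
9. n6.val = true  [terminal]
10. n4.key = 27  [c.tag + 2]
11. n7.wid = false  [false]
12. n7.lab = "yw"  ["yw"]
13. n7.env = true  [true]
14. n8.wid = false  [C.env and C.wid]
15. n9.cnt = 0  [terminal]
16. n8.lim = 21  [a.cnt + 21]
17. n10.wid = true  [true]
18. n11.ok = 10  [terminal]
19. n10.lim = 6  [6]
20. n7.key = 30  [S₀.lim + S₁.lim + 3]
21. n3.lim = -5  [C₁.key - 35]
22. n1.lim = 28  [28]
23. n12.val = false  [terminal]
24. n13.wid = false  [S₁.lim > 28]
25. n14.cnt = false  [terminal]
26. n15.lim = 19  [19]
27. n16.wid = true  [true]
28. n16.lab = "mu"  ["mu"]
29. n16.env = true  [B.lim > 18]
30. n17.cnt = false  [terminal]
31. n18.ok = true  [e.cnt or C.env]
32. n19.cnt = true  [terminal]
33. n20.cnt = true  [terminal]
34. n21.val = true  [terminal]
35. n18.lab = "yn"  ["yn"]
36. n16.key = 10  [10]
37. n22.tag = 9  [terminal]
38. n15.pre = "kp"  ["kp"]
39. n15.env = true  [c.tag > 8]
40. n13.lim = -6  [len(B.pre) - 8]
41. n0.lim = 30  [S₂.lim * 2 + 42]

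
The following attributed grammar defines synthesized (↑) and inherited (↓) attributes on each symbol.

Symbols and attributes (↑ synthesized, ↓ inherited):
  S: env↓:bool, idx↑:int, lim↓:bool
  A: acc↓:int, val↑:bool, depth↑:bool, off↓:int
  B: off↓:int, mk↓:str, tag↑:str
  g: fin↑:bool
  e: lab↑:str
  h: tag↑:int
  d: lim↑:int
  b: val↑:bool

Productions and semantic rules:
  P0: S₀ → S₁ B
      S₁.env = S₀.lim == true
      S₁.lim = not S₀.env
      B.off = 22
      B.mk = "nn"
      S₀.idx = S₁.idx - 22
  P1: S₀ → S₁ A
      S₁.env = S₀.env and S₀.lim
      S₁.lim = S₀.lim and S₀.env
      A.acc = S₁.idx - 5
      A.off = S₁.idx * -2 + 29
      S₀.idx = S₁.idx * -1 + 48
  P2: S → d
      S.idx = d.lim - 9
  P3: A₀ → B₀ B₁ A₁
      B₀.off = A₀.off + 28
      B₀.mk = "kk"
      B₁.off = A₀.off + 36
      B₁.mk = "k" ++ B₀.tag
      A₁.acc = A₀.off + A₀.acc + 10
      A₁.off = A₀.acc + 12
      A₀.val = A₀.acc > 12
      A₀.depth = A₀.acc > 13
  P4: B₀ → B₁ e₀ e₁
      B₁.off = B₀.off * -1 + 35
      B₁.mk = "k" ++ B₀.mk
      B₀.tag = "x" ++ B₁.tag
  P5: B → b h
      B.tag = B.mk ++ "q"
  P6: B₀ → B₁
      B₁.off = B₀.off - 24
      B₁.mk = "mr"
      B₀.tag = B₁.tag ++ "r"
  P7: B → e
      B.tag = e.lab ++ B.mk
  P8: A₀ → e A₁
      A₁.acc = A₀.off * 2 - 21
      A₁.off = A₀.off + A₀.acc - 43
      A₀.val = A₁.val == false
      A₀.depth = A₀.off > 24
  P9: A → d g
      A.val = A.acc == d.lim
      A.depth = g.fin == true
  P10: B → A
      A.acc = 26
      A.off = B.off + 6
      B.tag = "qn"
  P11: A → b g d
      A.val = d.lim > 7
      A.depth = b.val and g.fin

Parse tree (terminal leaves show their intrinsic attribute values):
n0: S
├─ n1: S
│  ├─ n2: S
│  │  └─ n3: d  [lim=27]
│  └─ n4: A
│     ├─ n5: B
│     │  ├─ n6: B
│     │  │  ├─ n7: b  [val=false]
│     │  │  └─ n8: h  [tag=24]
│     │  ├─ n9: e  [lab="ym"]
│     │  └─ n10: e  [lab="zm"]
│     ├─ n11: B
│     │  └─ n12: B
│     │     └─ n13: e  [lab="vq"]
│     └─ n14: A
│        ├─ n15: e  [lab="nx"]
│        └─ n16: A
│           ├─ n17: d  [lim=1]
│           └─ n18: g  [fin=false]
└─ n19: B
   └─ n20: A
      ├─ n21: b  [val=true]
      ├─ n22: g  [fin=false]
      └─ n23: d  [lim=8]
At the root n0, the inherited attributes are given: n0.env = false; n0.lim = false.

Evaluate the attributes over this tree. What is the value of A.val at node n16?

1. n0.env = false  [given at root]
2. n0.lim = false  [given at root]
3. n1.env = false  [S₀.lim == true]
4. n1.lim = true  [not S₀.env]
5. n2.env = false  [S₀.env and S₀.lim]
6. n2.lim = false  [S₀.lim and S₀.env]
7. n3.lim = 27  [terminal]
8. n2.idx = 18  [d.lim - 9]
9. n4.acc = 13  [S₁.idx - 5]
10. n4.off = -7  [S₁.idx * -2 + 29]
11. n5.off = 21  [A₀.off + 28]
12. n5.mk = "kk"  ["kk"]
13. n6.off = 14  [B₀.off * -1 + 35]
14. n6.mk = "kkk"  ["k" ++ B₀.mk]
15. n7.val = false  [terminal]
16. n8.tag = 24  [terminal]
17. n6.tag = "kkkq"  [B.mk ++ "q"]
18. n9.lab = "ym"  [terminal]
19. n10.lab = "zm"  [terminal]
20. n5.tag = "xkkkq"  ["x" ++ B₁.tag]
21. n11.off = 29  [A₀.off + 36]
22. n11.mk = "kxkkkq"  ["k" ++ B₀.tag]
23. n12.off = 5  [B₀.off - 24]
24. n12.mk = "mr"  ["mr"]
25. n13.lab = "vq"  [terminal]
26. n12.tag = "vqmr"  [e.lab ++ B.mk]
27. n11.tag = "vqmrr"  [B₁.tag ++ "r"]
28. n14.acc = 16  [A₀.off + A₀.acc + 10]
29. n14.off = 25  [A₀.acc + 12]
30. n15.lab = "nx"  [terminal]
31. n16.acc = 29  [A₀.off * 2 - 21]
32. n16.off = -2  [A₀.off + A₀.acc - 43]
33. n17.lim = 1  [terminal]
34. n18.fin = false  [terminal]
35. n16.val = false  [A.acc == d.lim]
36. n16.depth = false  [g.fin == true]
37. n14.val = true  [A₁.val == false]
38. n14.depth = true  [A₀.off > 24]
39. n4.val = true  [A₀.acc > 12]
40. n4.depth = false  [A₀.acc > 13]
41. n1.idx = 30  [S₁.idx * -1 + 48]
42. n19.off = 22  [22]
43. n19.mk = "nn"  ["nn"]
44. n20.acc = 26  [26]
45. n20.off = 28  [B.off + 6]
46. n21.val = true  [terminal]
47. n22.fin = false  [terminal]
48. n23.lim = 8  [terminal]
49. n20.val = true  [d.lim > 7]
50. n20.depth = false  [b.val and g.fin]
51. n19.tag = "qn"  ["qn"]
52. n0.idx = 8  [S₁.idx - 22]

false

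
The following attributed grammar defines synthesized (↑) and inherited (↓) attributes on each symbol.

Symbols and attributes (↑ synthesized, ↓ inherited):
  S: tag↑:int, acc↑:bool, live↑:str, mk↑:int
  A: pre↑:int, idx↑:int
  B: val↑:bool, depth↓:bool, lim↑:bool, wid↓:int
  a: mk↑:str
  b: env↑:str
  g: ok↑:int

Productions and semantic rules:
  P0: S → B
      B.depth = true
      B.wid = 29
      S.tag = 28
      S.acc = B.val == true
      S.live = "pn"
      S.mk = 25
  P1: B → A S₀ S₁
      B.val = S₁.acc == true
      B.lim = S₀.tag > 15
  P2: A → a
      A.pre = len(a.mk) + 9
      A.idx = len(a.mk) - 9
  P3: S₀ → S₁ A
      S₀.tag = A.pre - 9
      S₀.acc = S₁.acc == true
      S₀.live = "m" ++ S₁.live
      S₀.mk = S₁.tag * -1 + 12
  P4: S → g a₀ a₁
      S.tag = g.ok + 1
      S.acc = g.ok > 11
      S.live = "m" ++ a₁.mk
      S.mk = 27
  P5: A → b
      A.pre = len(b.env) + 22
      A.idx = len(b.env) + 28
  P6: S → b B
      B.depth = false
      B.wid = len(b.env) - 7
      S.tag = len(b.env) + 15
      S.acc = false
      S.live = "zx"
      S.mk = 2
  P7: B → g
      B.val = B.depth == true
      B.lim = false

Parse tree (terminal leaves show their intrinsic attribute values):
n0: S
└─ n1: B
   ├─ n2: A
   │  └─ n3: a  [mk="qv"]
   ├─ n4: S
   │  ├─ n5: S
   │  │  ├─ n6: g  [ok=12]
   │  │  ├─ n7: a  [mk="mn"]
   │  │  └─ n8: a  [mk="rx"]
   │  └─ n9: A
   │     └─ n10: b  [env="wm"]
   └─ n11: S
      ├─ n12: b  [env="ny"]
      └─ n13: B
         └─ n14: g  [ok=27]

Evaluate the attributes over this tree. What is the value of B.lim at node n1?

1. n1.depth = true  [true]
2. n1.wid = 29  [29]
3. n3.mk = "qv"  [terminal]
4. n2.pre = 11  [len(a.mk) + 9]
5. n2.idx = -7  [len(a.mk) - 9]
6. n6.ok = 12  [terminal]
7. n7.mk = "mn"  [terminal]
8. n8.mk = "rx"  [terminal]
9. n5.tag = 13  [g.ok + 1]
10. n5.acc = true  [g.ok > 11]
11. n5.live = "mrx"  ["m" ++ a₁.mk]
12. n5.mk = 27  [27]
13. n10.env = "wm"  [terminal]
14. n9.pre = 24  [len(b.env) + 22]
15. n9.idx = 30  [len(b.env) + 28]
16. n4.tag = 15  [A.pre - 9]
17. n4.acc = true  [S₁.acc == true]
18. n4.live = "mmrx"  ["m" ++ S₁.live]
19. n4.mk = -1  [S₁.tag * -1 + 12]
20. n12.env = "ny"  [terminal]
21. n13.depth = false  [false]
22. n13.wid = -5  [len(b.env) - 7]
23. n14.ok = 27  [terminal]
24. n13.val = false  [B.depth == true]
25. n13.lim = false  [false]
26. n11.tag = 17  [len(b.env) + 15]
27. n11.acc = false  [false]
28. n11.live = "zx"  ["zx"]
29. n11.mk = 2  [2]
30. n1.val = false  [S₁.acc == true]
31. n1.lim = false  [S₀.tag > 15]
32. n0.tag = 28  [28]
33. n0.acc = false  [B.val == true]
34. n0.live = "pn"  ["pn"]
35. n0.mk = 25  [25]

false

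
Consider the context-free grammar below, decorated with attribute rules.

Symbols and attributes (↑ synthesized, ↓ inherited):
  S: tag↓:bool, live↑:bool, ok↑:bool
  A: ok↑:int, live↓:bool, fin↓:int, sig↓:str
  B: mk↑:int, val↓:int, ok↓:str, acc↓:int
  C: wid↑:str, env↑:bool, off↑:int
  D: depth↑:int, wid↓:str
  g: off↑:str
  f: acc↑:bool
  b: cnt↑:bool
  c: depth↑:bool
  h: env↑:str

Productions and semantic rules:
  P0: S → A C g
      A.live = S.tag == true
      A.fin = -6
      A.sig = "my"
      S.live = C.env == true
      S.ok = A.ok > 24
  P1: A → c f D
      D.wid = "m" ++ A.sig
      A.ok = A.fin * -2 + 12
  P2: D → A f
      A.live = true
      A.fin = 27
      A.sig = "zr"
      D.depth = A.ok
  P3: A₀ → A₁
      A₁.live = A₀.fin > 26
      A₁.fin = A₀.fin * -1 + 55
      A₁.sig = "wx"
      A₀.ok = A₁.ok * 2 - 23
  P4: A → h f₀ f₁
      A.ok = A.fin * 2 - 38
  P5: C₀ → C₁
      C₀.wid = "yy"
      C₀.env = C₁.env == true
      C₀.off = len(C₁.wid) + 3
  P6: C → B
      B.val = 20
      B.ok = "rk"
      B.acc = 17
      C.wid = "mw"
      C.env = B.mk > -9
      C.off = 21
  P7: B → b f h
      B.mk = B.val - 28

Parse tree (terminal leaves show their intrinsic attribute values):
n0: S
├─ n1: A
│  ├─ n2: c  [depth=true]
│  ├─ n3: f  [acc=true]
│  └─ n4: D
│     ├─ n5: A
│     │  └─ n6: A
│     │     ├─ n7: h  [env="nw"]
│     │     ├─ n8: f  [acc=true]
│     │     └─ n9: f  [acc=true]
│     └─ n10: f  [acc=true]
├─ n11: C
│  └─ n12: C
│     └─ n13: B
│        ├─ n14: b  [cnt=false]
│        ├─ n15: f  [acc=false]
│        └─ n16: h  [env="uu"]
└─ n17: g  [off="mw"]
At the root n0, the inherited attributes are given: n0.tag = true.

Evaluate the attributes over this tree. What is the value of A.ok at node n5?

13

1. n0.tag = true  [given at root]
2. n1.live = true  [S.tag == true]
3. n1.fin = -6  [-6]
4. n1.sig = "my"  ["my"]
5. n2.depth = true  [terminal]
6. n3.acc = true  [terminal]
7. n4.wid = "mmy"  ["m" ++ A.sig]
8. n5.live = true  [true]
9. n5.fin = 27  [27]
10. n5.sig = "zr"  ["zr"]
11. n6.live = true  [A₀.fin > 26]
12. n6.fin = 28  [A₀.fin * -1 + 55]
13. n6.sig = "wx"  ["wx"]
14. n7.env = "nw"  [terminal]
15. n8.acc = true  [terminal]
16. n9.acc = true  [terminal]
17. n6.ok = 18  [A.fin * 2 - 38]
18. n5.ok = 13  [A₁.ok * 2 - 23]
19. n10.acc = true  [terminal]
20. n4.depth = 13  [A.ok]
21. n1.ok = 24  [A.fin * -2 + 12]
22. n13.val = 20  [20]
23. n13.ok = "rk"  ["rk"]
24. n13.acc = 17  [17]
25. n14.cnt = false  [terminal]
26. n15.acc = false  [terminal]
27. n16.env = "uu"  [terminal]
28. n13.mk = -8  [B.val - 28]
29. n12.wid = "mw"  ["mw"]
30. n12.env = true  [B.mk > -9]
31. n12.off = 21  [21]
32. n11.wid = "yy"  ["yy"]
33. n11.env = true  [C₁.env == true]
34. n11.off = 5  [len(C₁.wid) + 3]
35. n17.off = "mw"  [terminal]
36. n0.live = true  [C.env == true]
37. n0.ok = false  [A.ok > 24]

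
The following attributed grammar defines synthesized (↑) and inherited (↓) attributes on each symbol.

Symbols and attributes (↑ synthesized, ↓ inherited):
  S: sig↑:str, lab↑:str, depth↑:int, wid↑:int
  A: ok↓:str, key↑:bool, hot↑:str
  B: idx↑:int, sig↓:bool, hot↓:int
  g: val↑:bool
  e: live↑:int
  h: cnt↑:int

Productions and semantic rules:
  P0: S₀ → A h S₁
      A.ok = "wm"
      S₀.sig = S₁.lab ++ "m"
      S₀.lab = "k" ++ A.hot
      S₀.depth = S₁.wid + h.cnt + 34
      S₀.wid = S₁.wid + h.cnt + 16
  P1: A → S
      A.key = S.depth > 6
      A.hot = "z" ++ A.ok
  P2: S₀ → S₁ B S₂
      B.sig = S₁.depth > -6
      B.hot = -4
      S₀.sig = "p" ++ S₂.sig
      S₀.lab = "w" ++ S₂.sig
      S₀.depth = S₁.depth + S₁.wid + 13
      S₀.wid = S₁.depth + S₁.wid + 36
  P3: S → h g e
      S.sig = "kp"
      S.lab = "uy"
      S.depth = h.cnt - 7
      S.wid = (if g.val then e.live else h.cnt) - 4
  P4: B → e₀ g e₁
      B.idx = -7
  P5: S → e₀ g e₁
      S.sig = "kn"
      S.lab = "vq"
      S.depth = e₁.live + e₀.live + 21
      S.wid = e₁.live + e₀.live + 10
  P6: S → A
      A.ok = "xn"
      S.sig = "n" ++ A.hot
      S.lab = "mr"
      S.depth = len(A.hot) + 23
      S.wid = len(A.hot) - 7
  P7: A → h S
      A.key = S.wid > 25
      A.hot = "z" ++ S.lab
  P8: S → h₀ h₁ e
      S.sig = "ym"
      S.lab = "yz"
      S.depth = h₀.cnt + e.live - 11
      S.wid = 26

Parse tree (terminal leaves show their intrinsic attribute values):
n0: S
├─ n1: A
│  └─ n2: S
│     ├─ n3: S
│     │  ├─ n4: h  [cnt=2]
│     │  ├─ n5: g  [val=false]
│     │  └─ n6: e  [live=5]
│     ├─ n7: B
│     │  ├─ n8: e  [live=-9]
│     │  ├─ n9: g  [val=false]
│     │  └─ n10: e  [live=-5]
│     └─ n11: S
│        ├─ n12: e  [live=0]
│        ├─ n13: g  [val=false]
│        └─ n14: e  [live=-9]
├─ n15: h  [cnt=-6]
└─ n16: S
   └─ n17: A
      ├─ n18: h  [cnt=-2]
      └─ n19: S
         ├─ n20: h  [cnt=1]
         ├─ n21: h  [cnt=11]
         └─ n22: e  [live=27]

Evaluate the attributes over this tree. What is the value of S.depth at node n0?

24

1. n1.ok = "wm"  ["wm"]
2. n4.cnt = 2  [terminal]
3. n5.val = false  [terminal]
4. n6.live = 5  [terminal]
5. n3.sig = "kp"  ["kp"]
6. n3.lab = "uy"  ["uy"]
7. n3.depth = -5  [h.cnt - 7]
8. n3.wid = -2  [(if g.val then e.live else h.cnt) - 4]
9. n7.sig = true  [S₁.depth > -6]
10. n7.hot = -4  [-4]
11. n8.live = -9  [terminal]
12. n9.val = false  [terminal]
13. n10.live = -5  [terminal]
14. n7.idx = -7  [-7]
15. n12.live = 0  [terminal]
16. n13.val = false  [terminal]
17. n14.live = -9  [terminal]
18. n11.sig = "kn"  ["kn"]
19. n11.lab = "vq"  ["vq"]
20. n11.depth = 12  [e₁.live + e₀.live + 21]
21. n11.wid = 1  [e₁.live + e₀.live + 10]
22. n2.sig = "pkn"  ["p" ++ S₂.sig]
23. n2.lab = "wkn"  ["w" ++ S₂.sig]
24. n2.depth = 6  [S₁.depth + S₁.wid + 13]
25. n2.wid = 29  [S₁.depth + S₁.wid + 36]
26. n1.key = false  [S.depth > 6]
27. n1.hot = "zwm"  ["z" ++ A.ok]
28. n15.cnt = -6  [terminal]
29. n17.ok = "xn"  ["xn"]
30. n18.cnt = -2  [terminal]
31. n20.cnt = 1  [terminal]
32. n21.cnt = 11  [terminal]
33. n22.live = 27  [terminal]
34. n19.sig = "ym"  ["ym"]
35. n19.lab = "yz"  ["yz"]
36. n19.depth = 17  [h₀.cnt + e.live - 11]
37. n19.wid = 26  [26]
38. n17.key = true  [S.wid > 25]
39. n17.hot = "zyz"  ["z" ++ S.lab]
40. n16.sig = "nzyz"  ["n" ++ A.hot]
41. n16.lab = "mr"  ["mr"]
42. n16.depth = 26  [len(A.hot) + 23]
43. n16.wid = -4  [len(A.hot) - 7]
44. n0.sig = "mrm"  [S₁.lab ++ "m"]
45. n0.lab = "kzwm"  ["k" ++ A.hot]
46. n0.depth = 24  [S₁.wid + h.cnt + 34]
47. n0.wid = 6  [S₁.wid + h.cnt + 16]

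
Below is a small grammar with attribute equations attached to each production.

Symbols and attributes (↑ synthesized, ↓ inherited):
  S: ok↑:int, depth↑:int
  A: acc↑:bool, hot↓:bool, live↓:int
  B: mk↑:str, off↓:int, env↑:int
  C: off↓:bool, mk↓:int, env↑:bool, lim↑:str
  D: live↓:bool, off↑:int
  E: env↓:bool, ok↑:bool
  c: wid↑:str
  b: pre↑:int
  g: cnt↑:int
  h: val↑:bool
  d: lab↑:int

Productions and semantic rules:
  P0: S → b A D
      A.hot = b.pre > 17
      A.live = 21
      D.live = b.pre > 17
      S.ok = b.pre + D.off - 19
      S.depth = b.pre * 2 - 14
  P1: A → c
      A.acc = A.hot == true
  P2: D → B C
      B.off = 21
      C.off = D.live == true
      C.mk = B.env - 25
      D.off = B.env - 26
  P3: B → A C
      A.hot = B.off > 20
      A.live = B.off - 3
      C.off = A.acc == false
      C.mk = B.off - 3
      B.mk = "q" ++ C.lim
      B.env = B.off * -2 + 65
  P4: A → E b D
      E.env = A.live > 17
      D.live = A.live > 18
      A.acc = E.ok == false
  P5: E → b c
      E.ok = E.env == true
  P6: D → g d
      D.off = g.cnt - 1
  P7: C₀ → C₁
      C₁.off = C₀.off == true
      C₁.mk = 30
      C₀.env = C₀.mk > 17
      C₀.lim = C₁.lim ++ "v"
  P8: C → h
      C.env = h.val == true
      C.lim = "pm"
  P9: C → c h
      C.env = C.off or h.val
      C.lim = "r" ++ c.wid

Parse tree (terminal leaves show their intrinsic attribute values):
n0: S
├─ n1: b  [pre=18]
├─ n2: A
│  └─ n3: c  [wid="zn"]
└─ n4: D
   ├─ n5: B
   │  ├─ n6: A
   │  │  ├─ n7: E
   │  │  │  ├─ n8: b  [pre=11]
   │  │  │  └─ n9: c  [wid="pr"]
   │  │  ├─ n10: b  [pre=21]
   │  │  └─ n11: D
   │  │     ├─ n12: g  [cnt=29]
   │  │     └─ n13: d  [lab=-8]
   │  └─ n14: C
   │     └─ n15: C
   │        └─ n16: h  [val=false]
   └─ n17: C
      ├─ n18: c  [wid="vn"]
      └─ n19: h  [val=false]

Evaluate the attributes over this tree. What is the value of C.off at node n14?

1. n1.pre = 18  [terminal]
2. n2.hot = true  [b.pre > 17]
3. n2.live = 21  [21]
4. n3.wid = "zn"  [terminal]
5. n2.acc = true  [A.hot == true]
6. n4.live = true  [b.pre > 17]
7. n5.off = 21  [21]
8. n6.hot = true  [B.off > 20]
9. n6.live = 18  [B.off - 3]
10. n7.env = true  [A.live > 17]
11. n8.pre = 11  [terminal]
12. n9.wid = "pr"  [terminal]
13. n7.ok = true  [E.env == true]
14. n10.pre = 21  [terminal]
15. n11.live = false  [A.live > 18]
16. n12.cnt = 29  [terminal]
17. n13.lab = -8  [terminal]
18. n11.off = 28  [g.cnt - 1]
19. n6.acc = false  [E.ok == false]
20. n14.off = true  [A.acc == false]
21. n14.mk = 18  [B.off - 3]
22. n15.off = true  [C₀.off == true]
23. n15.mk = 30  [30]
24. n16.val = false  [terminal]
25. n15.env = false  [h.val == true]
26. n15.lim = "pm"  ["pm"]
27. n14.env = true  [C₀.mk > 17]
28. n14.lim = "pmv"  [C₁.lim ++ "v"]
29. n5.mk = "qpmv"  ["q" ++ C.lim]
30. n5.env = 23  [B.off * -2 + 65]
31. n17.off = true  [D.live == true]
32. n17.mk = -2  [B.env - 25]
33. n18.wid = "vn"  [terminal]
34. n19.val = false  [terminal]
35. n17.env = true  [C.off or h.val]
36. n17.lim = "rvn"  ["r" ++ c.wid]
37. n4.off = -3  [B.env - 26]
38. n0.ok = -4  [b.pre + D.off - 19]
39. n0.depth = 22  [b.pre * 2 - 14]

true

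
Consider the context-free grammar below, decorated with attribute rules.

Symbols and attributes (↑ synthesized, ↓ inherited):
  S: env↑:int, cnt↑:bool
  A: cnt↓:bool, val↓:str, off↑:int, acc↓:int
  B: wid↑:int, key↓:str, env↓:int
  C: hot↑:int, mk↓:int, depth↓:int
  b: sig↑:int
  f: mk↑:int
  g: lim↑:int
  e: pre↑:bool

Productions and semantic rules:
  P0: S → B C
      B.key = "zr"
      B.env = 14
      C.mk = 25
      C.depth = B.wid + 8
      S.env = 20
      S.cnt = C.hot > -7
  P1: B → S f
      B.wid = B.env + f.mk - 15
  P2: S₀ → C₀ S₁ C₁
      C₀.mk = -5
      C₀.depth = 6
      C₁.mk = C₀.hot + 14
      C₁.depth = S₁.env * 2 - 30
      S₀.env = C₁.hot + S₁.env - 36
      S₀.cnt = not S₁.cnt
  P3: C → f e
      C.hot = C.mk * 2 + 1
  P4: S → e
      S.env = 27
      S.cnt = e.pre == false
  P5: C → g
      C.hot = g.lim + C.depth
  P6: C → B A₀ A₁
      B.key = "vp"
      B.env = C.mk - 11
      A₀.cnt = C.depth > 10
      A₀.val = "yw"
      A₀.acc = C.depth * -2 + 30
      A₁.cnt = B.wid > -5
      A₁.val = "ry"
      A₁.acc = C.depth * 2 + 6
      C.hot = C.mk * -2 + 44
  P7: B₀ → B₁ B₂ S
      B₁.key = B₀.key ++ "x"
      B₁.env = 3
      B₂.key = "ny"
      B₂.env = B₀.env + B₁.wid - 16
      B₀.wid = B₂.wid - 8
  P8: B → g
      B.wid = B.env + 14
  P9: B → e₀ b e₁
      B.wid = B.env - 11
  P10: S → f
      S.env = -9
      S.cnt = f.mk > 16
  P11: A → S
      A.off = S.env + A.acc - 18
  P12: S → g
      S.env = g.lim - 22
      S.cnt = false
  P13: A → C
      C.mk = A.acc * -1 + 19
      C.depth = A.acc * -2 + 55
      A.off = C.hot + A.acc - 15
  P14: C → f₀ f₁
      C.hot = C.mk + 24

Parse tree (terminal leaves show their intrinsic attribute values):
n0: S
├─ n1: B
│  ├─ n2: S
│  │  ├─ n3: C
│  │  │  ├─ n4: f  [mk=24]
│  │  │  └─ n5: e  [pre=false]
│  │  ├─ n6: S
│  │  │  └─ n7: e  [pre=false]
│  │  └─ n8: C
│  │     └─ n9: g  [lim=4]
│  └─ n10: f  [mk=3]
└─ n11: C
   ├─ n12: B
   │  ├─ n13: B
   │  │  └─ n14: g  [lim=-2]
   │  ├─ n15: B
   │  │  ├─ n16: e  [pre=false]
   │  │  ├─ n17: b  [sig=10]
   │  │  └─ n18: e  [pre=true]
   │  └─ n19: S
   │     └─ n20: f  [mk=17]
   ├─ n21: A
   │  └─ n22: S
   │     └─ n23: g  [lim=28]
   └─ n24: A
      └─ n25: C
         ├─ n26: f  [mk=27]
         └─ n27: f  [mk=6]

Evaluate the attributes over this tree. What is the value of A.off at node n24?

28

1. n1.key = "zr"  ["zr"]
2. n1.env = 14  [14]
3. n3.mk = -5  [-5]
4. n3.depth = 6  [6]
5. n4.mk = 24  [terminal]
6. n5.pre = false  [terminal]
7. n3.hot = -9  [C.mk * 2 + 1]
8. n7.pre = false  [terminal]
9. n6.env = 27  [27]
10. n6.cnt = true  [e.pre == false]
11. n8.mk = 5  [C₀.hot + 14]
12. n8.depth = 24  [S₁.env * 2 - 30]
13. n9.lim = 4  [terminal]
14. n8.hot = 28  [g.lim + C.depth]
15. n2.env = 19  [C₁.hot + S₁.env - 36]
16. n2.cnt = false  [not S₁.cnt]
17. n10.mk = 3  [terminal]
18. n1.wid = 2  [B.env + f.mk - 15]
19. n11.mk = 25  [25]
20. n11.depth = 10  [B.wid + 8]
21. n12.key = "vp"  ["vp"]
22. n12.env = 14  [C.mk - 11]
23. n13.key = "vpx"  [B₀.key ++ "x"]
24. n13.env = 3  [3]
25. n14.lim = -2  [terminal]
26. n13.wid = 17  [B.env + 14]
27. n15.key = "ny"  ["ny"]
28. n15.env = 15  [B₀.env + B₁.wid - 16]
29. n16.pre = false  [terminal]
30. n17.sig = 10  [terminal]
31. n18.pre = true  [terminal]
32. n15.wid = 4  [B.env - 11]
33. n20.mk = 17  [terminal]
34. n19.env = -9  [-9]
35. n19.cnt = true  [f.mk > 16]
36. n12.wid = -4  [B₂.wid - 8]
37. n21.cnt = false  [C.depth > 10]
38. n21.val = "yw"  ["yw"]
39. n21.acc = 10  [C.depth * -2 + 30]
40. n23.lim = 28  [terminal]
41. n22.env = 6  [g.lim - 22]
42. n22.cnt = false  [false]
43. n21.off = -2  [S.env + A.acc - 18]
44. n24.cnt = true  [B.wid > -5]
45. n24.val = "ry"  ["ry"]
46. n24.acc = 26  [C.depth * 2 + 6]
47. n25.mk = -7  [A.acc * -1 + 19]
48. n25.depth = 3  [A.acc * -2 + 55]
49. n26.mk = 27  [terminal]
50. n27.mk = 6  [terminal]
51. n25.hot = 17  [C.mk + 24]
52. n24.off = 28  [C.hot + A.acc - 15]
53. n11.hot = -6  [C.mk * -2 + 44]
54. n0.env = 20  [20]
55. n0.cnt = true  [C.hot > -7]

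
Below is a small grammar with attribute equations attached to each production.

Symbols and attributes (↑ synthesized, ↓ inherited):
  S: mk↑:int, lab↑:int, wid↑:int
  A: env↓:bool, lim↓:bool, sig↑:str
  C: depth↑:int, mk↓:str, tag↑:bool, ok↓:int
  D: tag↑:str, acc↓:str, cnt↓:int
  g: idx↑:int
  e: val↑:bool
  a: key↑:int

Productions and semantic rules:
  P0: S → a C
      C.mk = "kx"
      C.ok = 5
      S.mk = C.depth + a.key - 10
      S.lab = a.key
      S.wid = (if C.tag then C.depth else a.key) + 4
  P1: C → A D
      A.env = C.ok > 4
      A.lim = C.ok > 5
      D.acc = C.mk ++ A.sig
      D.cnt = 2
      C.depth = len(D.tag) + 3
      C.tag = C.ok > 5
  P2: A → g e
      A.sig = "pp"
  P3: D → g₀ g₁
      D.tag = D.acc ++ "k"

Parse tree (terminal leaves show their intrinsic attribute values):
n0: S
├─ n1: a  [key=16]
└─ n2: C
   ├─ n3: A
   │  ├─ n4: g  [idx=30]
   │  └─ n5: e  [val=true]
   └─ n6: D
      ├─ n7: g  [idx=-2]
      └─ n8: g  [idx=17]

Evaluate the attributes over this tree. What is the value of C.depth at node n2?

1. n1.key = 16  [terminal]
2. n2.mk = "kx"  ["kx"]
3. n2.ok = 5  [5]
4. n3.env = true  [C.ok > 4]
5. n3.lim = false  [C.ok > 5]
6. n4.idx = 30  [terminal]
7. n5.val = true  [terminal]
8. n3.sig = "pp"  ["pp"]
9. n6.acc = "kxpp"  [C.mk ++ A.sig]
10. n6.cnt = 2  [2]
11. n7.idx = -2  [terminal]
12. n8.idx = 17  [terminal]
13. n6.tag = "kxppk"  [D.acc ++ "k"]
14. n2.depth = 8  [len(D.tag) + 3]
15. n2.tag = false  [C.ok > 5]
16. n0.mk = 14  [C.depth + a.key - 10]
17. n0.lab = 16  [a.key]
18. n0.wid = 20  [(if C.tag then C.depth else a.key) + 4]

8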